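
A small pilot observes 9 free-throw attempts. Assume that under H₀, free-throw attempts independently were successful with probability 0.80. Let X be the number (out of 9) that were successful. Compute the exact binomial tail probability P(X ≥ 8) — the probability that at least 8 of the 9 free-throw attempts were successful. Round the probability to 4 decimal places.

P = 0.4362

X ~ Binomial(n=9, p=0.80).
P(X ≥ 8) = C(9,8)·0.80^8·0.20^1 + C(9,9)·0.80^9·0.20^0.
= 0.301990 + 0.134218 = 0.4362.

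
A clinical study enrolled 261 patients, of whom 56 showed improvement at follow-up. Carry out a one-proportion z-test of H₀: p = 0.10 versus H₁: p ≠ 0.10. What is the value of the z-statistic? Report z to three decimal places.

z = 6.169

With x = 56 successes in n = 261, p̂ = 0.21456.
Null standard error: √(0.10·0.90/261) = √0.000344828 = 0.018570.
z = (p̂ − p₀)/SE = (0.21456 − 0.10)/0.018570 = 6.169.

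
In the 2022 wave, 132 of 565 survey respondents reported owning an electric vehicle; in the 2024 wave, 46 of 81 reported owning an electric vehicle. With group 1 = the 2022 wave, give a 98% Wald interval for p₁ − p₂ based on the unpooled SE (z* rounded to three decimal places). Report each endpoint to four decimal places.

(-0.4688, -0.1997)

p̂₁ = 132/565 = 0.23363, p̂₂ = 46/81 = 0.56790; p̂₁ − p̂₂ = -0.33427.
Unpooled SE = √(p̂₁(1−p̂₁)/n₁ + p̂₂(1−p̂₂)/n₂) = √(0.000316896 + 0.003029499) = 0.057848.
The 98% critical value is z* = 2.326. Margin = 2.326·0.057848 = 0.13455.
So the interval runs from -0.4688 to -0.1997.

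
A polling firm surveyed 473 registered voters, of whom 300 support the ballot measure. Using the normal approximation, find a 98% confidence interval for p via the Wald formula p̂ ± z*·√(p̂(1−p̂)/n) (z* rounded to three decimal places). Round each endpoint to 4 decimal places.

Sample proportion p̂ = 300/473 = 0.63425.
SE(p̂) = √(0.63425·0.36575/473) = 0.022146.
For 98% confidence, z* = 2.326.
Margin of error: 2.326 × 0.022146 = 0.05151.
So the interval runs from 0.5827 to 0.6858.

(0.5827, 0.6858)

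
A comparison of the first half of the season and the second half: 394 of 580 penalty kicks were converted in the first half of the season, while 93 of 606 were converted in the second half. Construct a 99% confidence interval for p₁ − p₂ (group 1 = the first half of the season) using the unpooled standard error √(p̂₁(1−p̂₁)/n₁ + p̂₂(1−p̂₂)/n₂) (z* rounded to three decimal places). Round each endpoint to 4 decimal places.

p̂₁ = 0.67931, p̂₂ = 0.15347, so the observed difference is 0.52584.
Unpooled SE = √(p̂₁(1−p̂₁)/n₁ + p̂₂(1−p̂₂)/n₂) = √(0.000375600 + 0.000214379) = 0.024289.
For 99% confidence, z* = 2.576. Margin of error = 0.06257.
So the interval runs from 0.4633 to 0.5884.

(0.4633, 0.5884)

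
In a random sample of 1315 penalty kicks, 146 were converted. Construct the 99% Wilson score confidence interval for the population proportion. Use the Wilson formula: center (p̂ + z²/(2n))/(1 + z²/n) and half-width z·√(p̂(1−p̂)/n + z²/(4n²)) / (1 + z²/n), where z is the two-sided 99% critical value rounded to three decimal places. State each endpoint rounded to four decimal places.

Here p̂ = 146/1315 = 0.11103 and z = 2.576 (z² = 6.635776).
Denominator 1 + z²/n = 1 + 6.635776/1315 = 1.005046.
Adjusted center: (0.11103 + z²/(2n))/1.005046 = 0.11298.
Radicand: p̂(1−p̂)/n + z²/(4n²) = 0.000075057 + 0.000000959 = 0.000076016.
Half-width = 2.576·√0.000076016/1.005046 = 0.02235.
So the interval runs from 0.0906 to 0.1353.

(0.0906, 0.1353)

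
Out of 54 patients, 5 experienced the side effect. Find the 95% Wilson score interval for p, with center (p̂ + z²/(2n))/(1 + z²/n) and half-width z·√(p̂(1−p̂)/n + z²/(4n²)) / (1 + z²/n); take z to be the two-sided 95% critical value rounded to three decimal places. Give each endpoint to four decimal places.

Here p̂ = 5/54 = 0.09259 and z = 1.960 (z² = 3.841600).
1 + z²/n = 1.071141.
Adjusted center: (0.09259 + z²/(2n))/1.071141 = 0.11965.
Radicand: p̂(1−p̂)/n + z²/(4n²) = 0.001555911 + 0.000329355 = 0.001885266.
Half-width = z·√(radicand)/denom = 1.960·0.043420/1.071141 = 0.07945.
CI: 0.11965 ± 0.07945 = (0.0402, 0.1991).

(0.0402, 0.1991)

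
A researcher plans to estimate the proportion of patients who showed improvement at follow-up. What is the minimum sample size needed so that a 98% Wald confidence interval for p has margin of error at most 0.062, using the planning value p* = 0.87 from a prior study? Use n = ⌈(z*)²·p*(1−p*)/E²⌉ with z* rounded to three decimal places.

The 98% critical value is z* = 2.326.
p*(1−p*) = 0.87·0.13 = 0.1131.
Required n before rounding: 5.410276 × 0.1131 / 0.062² = 159.184.
Rounding up, n = 160.

n = 160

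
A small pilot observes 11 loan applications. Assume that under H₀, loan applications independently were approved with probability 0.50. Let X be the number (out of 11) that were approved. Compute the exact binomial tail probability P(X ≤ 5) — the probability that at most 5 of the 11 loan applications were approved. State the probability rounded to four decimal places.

X ~ Binomial(n=11, p=0.50).
P(X ≤ 5) = Σ_{j=0}^{5} C(11,j)·0.50^j·0.50^{11−j}.
= 0.000488 + 0.005371 + 0.026855 + 0.080566 + 0.161133 + 0.225586 = 0.5000.

P = 0.5000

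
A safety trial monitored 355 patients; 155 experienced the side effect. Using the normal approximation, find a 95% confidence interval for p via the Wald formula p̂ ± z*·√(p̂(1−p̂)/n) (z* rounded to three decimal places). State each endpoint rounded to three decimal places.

(0.385, 0.488)

The sample proportion is 155/355 = 0.43662.
SE(p̂) = √(0.43662·0.56338/355) = 0.026323.
For 95% confidence, z* = 1.960.
Margin = 1.960·0.026323 = 0.05159.
Interval: 0.43662 ± 0.05159 → (0.385, 0.488).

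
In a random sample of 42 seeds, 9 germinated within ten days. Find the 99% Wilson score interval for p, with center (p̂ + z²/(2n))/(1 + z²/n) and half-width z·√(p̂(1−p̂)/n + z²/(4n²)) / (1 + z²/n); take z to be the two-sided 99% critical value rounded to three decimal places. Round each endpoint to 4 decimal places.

(0.0968, 0.4098)

p̂ = 9/42 = 0.21429; z = 2.576, so z² = 6.635776.
Denominator 1 + z²/n = 1 + 6.635776/42 = 1.157995.
Center = (0.21429 + 0.078997)/1.157995 = 0.25327.
Radicand: p̂(1−p̂)/n + z²/(4n²) = 0.004008746 + 0.000940444 = 0.004949190.
Half-width = 2.576·√0.004949190/1.157995 = 0.15650.
So the interval runs from 0.0968 to 0.4098.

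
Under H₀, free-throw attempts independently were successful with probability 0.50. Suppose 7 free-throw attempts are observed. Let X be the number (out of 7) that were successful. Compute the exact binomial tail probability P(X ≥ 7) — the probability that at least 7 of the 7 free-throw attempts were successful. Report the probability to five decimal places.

X is binomial with n = 7 and p = 0.50.
P(X ≥ 7) = C(7,7)·0.50^7·0.50^0.
= 0.007812 = 0.00781.

P = 0.00781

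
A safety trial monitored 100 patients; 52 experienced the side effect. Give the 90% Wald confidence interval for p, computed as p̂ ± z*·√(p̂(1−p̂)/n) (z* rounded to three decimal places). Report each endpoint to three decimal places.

Sample proportion p̂ = 52/100 = 0.52000.
SE(p̂) = √(0.52000·0.48000/100) = 0.049960.
z* = 1.645 at the 90% level.
Margin = 1.645·0.049960 = 0.08218.
Interval: 0.52000 ± 0.08218 → (0.438, 0.602).

(0.438, 0.602)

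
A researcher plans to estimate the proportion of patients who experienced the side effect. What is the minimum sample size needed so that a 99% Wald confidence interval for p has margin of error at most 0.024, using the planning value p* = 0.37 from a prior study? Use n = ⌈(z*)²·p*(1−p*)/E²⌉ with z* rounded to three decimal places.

The 99% critical value is z* = 2.576.
p*(1−p*) = 0.37·0.63 = 0.2331.
(z*)²·p*(1−p*)/E² = 6.635776·0.2331/0.000576 = 2685.416.
⌈2685.416⌉ = 2686.

n = 2686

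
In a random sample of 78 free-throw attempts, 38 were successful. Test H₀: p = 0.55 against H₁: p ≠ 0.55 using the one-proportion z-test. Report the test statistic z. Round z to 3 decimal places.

Sample proportion p̂ = 38/78 = 0.48718.
Null standard error: √(0.55·0.45/78) = √0.003173077 = 0.056330.
Test statistic: z = -0.06282/0.056330 = -1.115.

z = -1.115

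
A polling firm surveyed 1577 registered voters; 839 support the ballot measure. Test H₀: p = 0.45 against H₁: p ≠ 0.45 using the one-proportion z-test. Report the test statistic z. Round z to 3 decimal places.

z = 6.547

Sample proportion p̂ = 839/1577 = 0.53202.
Null standard error: √(0.45·0.55/1577) = √0.000156944 = 0.012528.
Test statistic: z = 0.08202/0.012528 = 6.547.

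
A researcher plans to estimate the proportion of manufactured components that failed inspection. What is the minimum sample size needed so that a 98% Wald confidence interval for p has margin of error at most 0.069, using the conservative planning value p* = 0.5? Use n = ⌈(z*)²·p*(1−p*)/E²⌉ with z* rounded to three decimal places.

n = 285

For 98% confidence, z* = 2.326.
p*(1−p*) = 0.50·0.50 = 0.2500.
Required n before rounding: 5.410276 × 0.2500 / 0.069² = 284.093.
Rounding up, n = 285.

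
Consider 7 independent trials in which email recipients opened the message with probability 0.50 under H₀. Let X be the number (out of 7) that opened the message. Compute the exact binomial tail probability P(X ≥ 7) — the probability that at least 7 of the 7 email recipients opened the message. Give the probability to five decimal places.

P = 0.00781

X is binomial with n = 7 and p = 0.50.
P(X ≥ 7) = C(7,7)·0.50^7·0.50^0.
= 0.007812 = 0.00781.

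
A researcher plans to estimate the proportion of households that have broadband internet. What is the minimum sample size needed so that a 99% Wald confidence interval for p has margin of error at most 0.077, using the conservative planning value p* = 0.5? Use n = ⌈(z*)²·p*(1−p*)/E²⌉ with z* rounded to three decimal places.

n = 280

For 99% confidence, z* = 2.576.
p*(1−p*) = 0.50·0.50 = 0.2500.
Required n before rounding: 6.635776 × 0.2500 / 0.077² = 279.802.
⌈279.802⌉ = 280.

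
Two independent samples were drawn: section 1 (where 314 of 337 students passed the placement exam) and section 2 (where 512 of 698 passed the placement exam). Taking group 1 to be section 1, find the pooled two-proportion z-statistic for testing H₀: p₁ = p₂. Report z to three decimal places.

z = 7.444

p̂₁ = 314/337 = 0.93175, p̂₂ = 512/698 = 0.73352.
Pooled p̂ = (314+512)/(337+698) = 826/1035 = 0.79807.
SE = √[p̂(1−p̂)(1/n₁+1/n₂)] = √[0.79807·0.20193·(1/337+1/698)] ≈ 0.026629.
z = (p̂₁ − p̂₂)/SE = (0.93175 − 0.73352)/0.026629 = 0.19823/0.026629 = 7.444.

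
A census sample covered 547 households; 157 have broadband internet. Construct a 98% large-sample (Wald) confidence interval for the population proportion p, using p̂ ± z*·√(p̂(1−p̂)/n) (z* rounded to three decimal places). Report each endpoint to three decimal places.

(0.242, 0.332)

p̂ = 157/547 = 0.28702.
SE(p̂) = √(0.28702·0.71298/547) = 0.019342.
For 98% confidence, z* = 2.326.
Margin = 2.326·0.019342 = 0.04499.
CI: 0.28702 ± 0.04499 = (0.242, 0.332).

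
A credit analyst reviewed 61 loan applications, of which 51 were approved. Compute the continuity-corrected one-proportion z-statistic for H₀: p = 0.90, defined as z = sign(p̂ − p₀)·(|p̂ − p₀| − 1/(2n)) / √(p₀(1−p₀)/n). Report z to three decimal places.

Sample proportion p̂ = 51/61 = 0.83607. p̂ − p₀ = -0.063934.
1/(2n) = 0.008197.
Corrected numerator: |-0.063934| − 0.008197 = 0.055737.
Under H₀, SE = √(p₀(1−p₀)/n) = √(0.90·0.10/61) = √0.001475410 = 0.038411.
z = (−)0.055737/0.038411 = -1.451.

z = -1.451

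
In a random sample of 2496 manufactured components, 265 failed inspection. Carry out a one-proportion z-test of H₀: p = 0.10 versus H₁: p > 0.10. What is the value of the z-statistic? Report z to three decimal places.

Sample proportion p̂ = 265/2496 = 0.10617.
Null standard error: √(0.10·0.90/2496) = √0.000036058 = 0.006005.
Test statistic: z = 0.00617/0.006005 = 1.027.

z = 1.027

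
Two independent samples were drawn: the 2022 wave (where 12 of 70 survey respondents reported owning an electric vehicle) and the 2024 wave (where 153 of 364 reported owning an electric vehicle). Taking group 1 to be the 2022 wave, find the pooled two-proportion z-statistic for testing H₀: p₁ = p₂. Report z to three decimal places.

p̂₁ = 12/70 = 0.17143, p̂₂ = 153/364 = 0.42033.
Pooling: p̂ = 165/434 = 0.38018.
Pooled SE = √[0.2356442·0.01703297] ≈ 0.063354.
z = -0.24890/0.063354 = -3.929.

z = -3.929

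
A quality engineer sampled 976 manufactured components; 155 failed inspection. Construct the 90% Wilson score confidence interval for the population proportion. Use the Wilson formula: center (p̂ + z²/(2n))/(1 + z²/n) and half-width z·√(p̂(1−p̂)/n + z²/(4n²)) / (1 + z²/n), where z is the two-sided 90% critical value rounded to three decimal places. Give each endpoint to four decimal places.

(0.1405, 0.1790)

p̂ = 155/976 = 0.15881; z = 1.645, so z² = 2.706025.
1 + z²/n = 1.002773.
Center = (0.15881 + 0.001386)/1.002773 = 0.15975.
Radicand: p̂(1−p̂)/n + z²/(4n²) = 0.000136875 + 0.000000710 = 0.000137585.
Half-width = 1.645·√0.000137585/1.002773 = 0.01924.
Interval: 0.15975 ± 0.01924 → (0.1405, 0.1790).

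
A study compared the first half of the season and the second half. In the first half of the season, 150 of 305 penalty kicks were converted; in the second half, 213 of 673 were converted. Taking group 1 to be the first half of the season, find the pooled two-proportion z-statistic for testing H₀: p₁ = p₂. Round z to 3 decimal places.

z = 5.257

p̂₁ = 150/305 = 0.49180, p̂₂ = 213/673 = 0.31649.
Pooled p̂ = (150+213)/(305+673) = 363/978 = 0.37117.
SE = √[p̂(1−p̂)(1/n₁+1/n₂)] = √[0.37117·0.62883·(1/305+1/673)] ≈ 0.033348.
z = 0.17531/0.033348 = 5.257.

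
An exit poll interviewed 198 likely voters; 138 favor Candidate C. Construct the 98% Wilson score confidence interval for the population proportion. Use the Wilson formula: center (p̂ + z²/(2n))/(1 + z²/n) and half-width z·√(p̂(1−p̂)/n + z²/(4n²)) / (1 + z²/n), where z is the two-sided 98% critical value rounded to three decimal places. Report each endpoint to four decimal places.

(0.6166, 0.7669)

Here p̂ = 138/198 = 0.69697 and z = 2.326 (z² = 5.410276).
Denominator 1 + z²/n = 1 + 5.410276/198 = 1.027325.
Adjusted center: (0.69697 + z²/(2n))/1.027325 = 0.69173.
Radicand: p̂(1−p̂)/n + z²/(4n²) = 0.001066682 + 0.000034501 = 0.001101183.
Half-width = z·√(radicand)/denom = 2.326·0.033184/1.027325 = 0.07513.
Interval: 0.69173 ± 0.07513 → (0.6166, 0.7669).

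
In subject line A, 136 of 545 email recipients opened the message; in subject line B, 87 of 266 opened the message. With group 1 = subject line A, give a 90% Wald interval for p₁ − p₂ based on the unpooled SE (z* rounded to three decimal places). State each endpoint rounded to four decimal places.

p̂₁ = 136/545 = 0.24954, p̂₂ = 87/266 = 0.32707; p̂₁ − p̂₂ = -0.07753.
Unpooled SE = √(p̂₁(1−p̂₁)/n₁ + p̂₂(1−p̂₂)/n₂) = √(0.000343615 + 0.000827423) = 0.034220.
The 90% critical value is z* = 1.645. Margin = 1.645·0.034220 = 0.05629.
Interval: -0.07753 ± 0.05629 → (-0.1338, -0.0212).

(-0.1338, -0.0212)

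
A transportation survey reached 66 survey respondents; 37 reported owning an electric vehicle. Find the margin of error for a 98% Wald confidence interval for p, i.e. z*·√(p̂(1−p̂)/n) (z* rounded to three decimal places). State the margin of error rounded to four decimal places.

ME = 0.1421

p̂ = 37/66 = 0.56061.
SE(p̂) = √(0.56061·0.43939/66) = 0.061092.
For 98% confidence, z* = 2.326.
Margin of error = z*·SE = 2.326 × 0.061092 = 0.1421.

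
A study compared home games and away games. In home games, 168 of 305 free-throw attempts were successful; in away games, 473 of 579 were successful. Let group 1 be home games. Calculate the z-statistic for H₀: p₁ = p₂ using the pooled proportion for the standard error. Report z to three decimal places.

p̂₁ = 168/305 = 0.55082, p̂₂ = 473/579 = 0.81693.
Pooling: p̂ = 641/884 = 0.72511.
Pooled SE = √[0.1993241·0.00500580] ≈ 0.031588.
z = (p̂₁ − p̂₂)/SE = (0.55082 − 0.81693)/0.031588 = -0.26611/0.031588 = -8.424.

z = -8.424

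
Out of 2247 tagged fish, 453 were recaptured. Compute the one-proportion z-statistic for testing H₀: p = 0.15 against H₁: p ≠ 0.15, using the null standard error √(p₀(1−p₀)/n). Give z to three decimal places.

z = 6.850

The sample proportion is 453/2247 = 0.20160.
SE₀ = √(0.15·0.85/2247) = 0.007533.
z = (p̂ − p₀)/SE = (0.20160 − 0.15)/0.007533 = 6.850.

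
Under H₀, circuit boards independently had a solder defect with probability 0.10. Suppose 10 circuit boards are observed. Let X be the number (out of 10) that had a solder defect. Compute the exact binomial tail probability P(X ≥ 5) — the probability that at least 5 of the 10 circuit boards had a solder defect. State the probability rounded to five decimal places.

P = 0.00163

X is binomial with n = 10 and p = 0.10.
P(X ≥ 5) = Σ_{j=5}^{10} C(10,j)·0.10^j·0.90^{10−j}.
= 0.001488 + 0.000138 + 0.000009 + 0.000000 + 0.000000 + 0.000000 = 0.00163.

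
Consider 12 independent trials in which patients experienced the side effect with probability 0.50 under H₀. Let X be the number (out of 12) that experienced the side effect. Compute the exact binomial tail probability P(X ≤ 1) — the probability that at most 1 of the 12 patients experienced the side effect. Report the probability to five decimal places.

X ~ Binomial(n=12, p=0.50).
P(X ≤ 1) = C(12,0)·0.50^0·0.50^12 + C(12,1)·0.50^1·0.50^11.
= 0.000244 + 0.002930 = 0.00317.

P = 0.00317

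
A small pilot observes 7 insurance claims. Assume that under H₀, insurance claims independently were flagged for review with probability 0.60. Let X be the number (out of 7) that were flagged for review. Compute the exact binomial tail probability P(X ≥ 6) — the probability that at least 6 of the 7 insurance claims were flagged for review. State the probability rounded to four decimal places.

P = 0.1586

X ~ Binomial(n=7, p=0.60).
P(X ≥ 6) = C(7,6)·0.60^6·0.40^1 + C(7,7)·0.60^7·0.40^0.
= 0.130637 + 0.027994 = 0.1586.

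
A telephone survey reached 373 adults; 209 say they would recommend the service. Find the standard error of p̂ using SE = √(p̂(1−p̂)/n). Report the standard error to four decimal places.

SE = 0.0257

The sample proportion is 209/373 = 0.56032.
p̂(1−p̂) = 0.56032·0.43968 = 0.246361.
Dividing by n and taking the root: √0.000660485 = 0.0257.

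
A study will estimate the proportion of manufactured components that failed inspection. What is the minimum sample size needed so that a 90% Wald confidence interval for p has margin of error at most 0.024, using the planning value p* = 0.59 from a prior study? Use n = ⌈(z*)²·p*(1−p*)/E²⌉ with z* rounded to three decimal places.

n = 1137

The 90% critical value is z* = 1.645.
p*(1−p*) = 0.2419.
(z*)²·p*(1−p*)/E² = 2.706025·0.2419/0.000576 = 1136.437.
Rounding up, n = 1137.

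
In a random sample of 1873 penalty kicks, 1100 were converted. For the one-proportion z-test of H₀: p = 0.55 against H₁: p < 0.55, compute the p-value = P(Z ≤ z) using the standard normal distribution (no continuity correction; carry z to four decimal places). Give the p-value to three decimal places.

p̂ = 1100/1873 = 0.58729.
Under H₀, SE = √(p₀(1−p₀)/n) = √(0.55·0.45/1873) = √0.000132141 = 0.011495.
z = (p̂ − p₀)/SE = (1100/1873 − 0.55)/0.011495 ≈ 3.2442.
From the standard normal, P(Z ≤ z) = 0.999.

p-value = 0.999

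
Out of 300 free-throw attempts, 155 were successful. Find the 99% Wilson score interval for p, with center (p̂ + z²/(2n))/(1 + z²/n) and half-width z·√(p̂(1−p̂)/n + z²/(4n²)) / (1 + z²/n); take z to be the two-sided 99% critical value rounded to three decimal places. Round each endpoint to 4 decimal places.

(0.4428, 0.5898)

Here p̂ = 155/300 = 0.51667 and z = 2.576 (z² = 6.635776).
1 + z²/n = 1.022119.
Center = (0.51667 + 0.011060)/1.022119 = 0.51631.
Radicand: p̂(1−p̂)/n + z²/(4n²) = 0.000832407 + 0.000018433 = 0.000850840.
Half-width = z·√(radicand)/denom = 2.576·0.029169/1.022119 = 0.07351.
Interval: 0.51631 ± 0.07351 → (0.4428, 0.5898).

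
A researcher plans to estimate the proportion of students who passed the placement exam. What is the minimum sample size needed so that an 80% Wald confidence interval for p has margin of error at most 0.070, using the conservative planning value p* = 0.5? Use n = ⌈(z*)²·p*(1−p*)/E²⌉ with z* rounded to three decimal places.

n = 84

For 80% confidence, z* = 1.282.
p*(1−p*) = 0.50·0.50 = 0.2500.
Required n before rounding: 1.643524 × 0.2500 / 0.070² = 83.853.
⌈83.853⌉ = 84.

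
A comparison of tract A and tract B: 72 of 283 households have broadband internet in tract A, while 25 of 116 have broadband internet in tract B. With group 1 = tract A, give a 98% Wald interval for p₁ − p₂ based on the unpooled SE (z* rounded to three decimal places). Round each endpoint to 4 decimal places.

p̂₁ = 72/283 = 0.25442, p̂₂ = 25/116 = 0.21552; p̂₁ − p̂₂ = 0.03890.
SE = √(0.000670279 + 0.001457496) = √0.002127775 = 0.046128.
z* = 2.326 at the 98% level. Margin = 2.326·0.046128 = 0.10729.
So the interval runs from -0.0684 to 0.1462.

(-0.0684, 0.1462)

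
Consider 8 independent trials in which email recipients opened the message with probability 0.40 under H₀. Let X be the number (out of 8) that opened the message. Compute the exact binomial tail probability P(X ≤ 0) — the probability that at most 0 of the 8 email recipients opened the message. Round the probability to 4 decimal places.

X ~ Binomial(n=8, p=0.40).
P(X ≤ 0) = C(8,0)·0.40^0·0.60^8.
= 0.016796 = 0.0168.

P = 0.0168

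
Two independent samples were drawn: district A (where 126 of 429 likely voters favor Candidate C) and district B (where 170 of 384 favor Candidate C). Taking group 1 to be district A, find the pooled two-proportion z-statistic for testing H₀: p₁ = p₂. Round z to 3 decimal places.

p̂₁ = 126/429 = 0.29371, p̂₂ = 170/384 = 0.44271.
Pooling: p̂ = 296/813 = 0.36408.
Pooled SE = √[0.2315267·0.00493517] ≈ 0.033803.
z = (p̂₁ − p̂₂)/SE = (0.29371 − 0.44271)/0.033803 = -0.14900/0.033803 = -4.408.

z = -4.408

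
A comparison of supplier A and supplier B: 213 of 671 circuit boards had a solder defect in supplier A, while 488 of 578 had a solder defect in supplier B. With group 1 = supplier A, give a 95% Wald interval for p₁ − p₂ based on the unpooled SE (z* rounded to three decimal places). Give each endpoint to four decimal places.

(-0.5728, -0.4809)

p̂₁ = 213/671 = 0.31744, p̂₂ = 488/578 = 0.84429; p̂₁ − p̂₂ = -0.52685.
Unpooled SE = √(p̂₁(1−p̂₁)/n₁ + p̂₂(1−p̂₂)/n₂) = √(0.000322907 + 0.000227446) = 0.023460.
The 95% critical value is z* = 1.960. Margin = 1.960·0.023460 = 0.04598.
CI: -0.52685 ± 0.04598 = (-0.5728, -0.4809).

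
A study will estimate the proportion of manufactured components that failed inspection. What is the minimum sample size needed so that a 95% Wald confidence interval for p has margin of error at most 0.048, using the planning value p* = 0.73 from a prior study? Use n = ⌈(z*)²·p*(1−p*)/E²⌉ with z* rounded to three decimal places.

The 95% critical value is z* = 1.960.
p*(1−p*) = 0.1971.
(z*)²·p*(1−p*)/E² = 3.841600·0.1971/0.002304 = 328.637.
Rounding up, n = 329.

n = 329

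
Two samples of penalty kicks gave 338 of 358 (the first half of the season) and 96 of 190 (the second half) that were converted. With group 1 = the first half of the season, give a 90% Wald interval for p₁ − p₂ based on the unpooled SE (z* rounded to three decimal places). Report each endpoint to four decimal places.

p̂₁ = 0.94413, p̂₂ = 0.50526, so the observed difference is 0.43887.
Unpooled SE = √(p̂₁(1−p̂₁)/n₁ + p̂₂(1−p̂₂)/n₂) = √(0.000147332 + 0.001315644) = 0.038249.
z* = 1.645 at the 90% level. Margin = 1.645·0.038249 = 0.06292.
So the interval runs from 0.3760 to 0.5018.

(0.3760, 0.5018)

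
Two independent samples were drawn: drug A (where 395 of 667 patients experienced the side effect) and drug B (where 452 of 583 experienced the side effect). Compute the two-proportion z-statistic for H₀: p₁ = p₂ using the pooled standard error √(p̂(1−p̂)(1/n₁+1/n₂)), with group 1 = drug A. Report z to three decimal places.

z = -6.909

Sample proportions: p̂₁ = 395/667 = 0.59220 and p̂₂ = 452/583 = 0.77530.
Pooling: p̂ = 847/1250 = 0.67760.
SE = √[p̂(1−p̂)(1/n₁+1/n₂)] = √[0.67760·0.32240·(1/667+1/583)] ≈ 0.026500.
z = -0.18310/0.026500 = -6.909.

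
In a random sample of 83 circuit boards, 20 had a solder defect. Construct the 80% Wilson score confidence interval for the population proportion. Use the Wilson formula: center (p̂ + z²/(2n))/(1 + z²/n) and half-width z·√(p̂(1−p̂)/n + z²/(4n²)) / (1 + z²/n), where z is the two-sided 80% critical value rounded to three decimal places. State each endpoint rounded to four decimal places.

(0.1862, 0.3058)

Here p̂ = 20/83 = 0.24096 and z = 1.282 (z² = 1.643524).
1 + z²/n = 1.019801.
Center = (0.24096 + 0.009901)/1.019801 = 0.24599.
Radicand: p̂(1−p̂)/n + z²/(4n²) = 0.002203618 + 0.000059643 = 0.002263261.
Half-width = z·√(radicand)/denom = 1.282·0.047574/1.019801 = 0.05981.
So the interval runs from 0.1862 to 0.3058.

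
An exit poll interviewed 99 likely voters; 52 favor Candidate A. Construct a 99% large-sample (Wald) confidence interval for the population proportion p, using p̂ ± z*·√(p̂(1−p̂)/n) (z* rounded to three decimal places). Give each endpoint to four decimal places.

(0.3960, 0.6545)

p̂ = 52/99 = 0.52525.
SE(p̂) = √(0.52525·0.47475/99) = 0.050188.
For 99% confidence, z* = 2.576.
Margin = 2.576·0.050188 = 0.12928.
So the interval runs from 0.3960 to 0.6545.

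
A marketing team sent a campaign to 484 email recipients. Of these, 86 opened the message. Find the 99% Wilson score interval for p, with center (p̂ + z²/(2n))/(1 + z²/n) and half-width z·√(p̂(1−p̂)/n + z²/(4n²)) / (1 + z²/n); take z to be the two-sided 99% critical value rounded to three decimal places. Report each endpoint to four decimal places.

Here p̂ = 86/484 = 0.17769 and z = 2.576 (z² = 6.635776).
Denominator 1 + z²/n = 1 + 6.635776/484 = 1.013710.
Adjusted center: (0.17769 + z²/(2n))/1.013710 = 0.18205.
Radicand: p̂(1−p̂)/n + z²/(4n²) = 0.000301888 + 0.000007082 = 0.000308970.
Half-width = 2.576·√0.000308970/1.013710 = 0.04467.
Interval: 0.18205 ± 0.04467 → (0.1374, 0.2267).

(0.1374, 0.2267)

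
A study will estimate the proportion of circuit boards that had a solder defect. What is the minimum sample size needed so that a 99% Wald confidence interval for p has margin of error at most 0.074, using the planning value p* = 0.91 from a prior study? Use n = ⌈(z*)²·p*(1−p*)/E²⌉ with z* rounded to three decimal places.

n = 100

For 99% confidence, z* = 2.576.
p*(1−p*) = 0.91·0.09 = 0.0819.
Required n before rounding: 6.635776 × 0.0819 / 0.074² = 99.246.
⌈99.246⌉ = 100.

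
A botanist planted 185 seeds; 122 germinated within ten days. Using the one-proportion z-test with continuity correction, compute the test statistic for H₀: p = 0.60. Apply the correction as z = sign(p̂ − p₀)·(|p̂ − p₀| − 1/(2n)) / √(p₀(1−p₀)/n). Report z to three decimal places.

z = 1.576

With x = 122 successes in n = 185, p̂ = 0.65946. p̂ − p₀ = 0.059459.
Continuity correction 1/(2n) = 1/370 = 0.002703.
Corrected numerator: |0.059459| − 0.002703 = 0.056756.
Null standard error: √(0.60·0.40/185) = √0.001297297 = 0.036018.
z = +0.056756/0.036018 = 1.576.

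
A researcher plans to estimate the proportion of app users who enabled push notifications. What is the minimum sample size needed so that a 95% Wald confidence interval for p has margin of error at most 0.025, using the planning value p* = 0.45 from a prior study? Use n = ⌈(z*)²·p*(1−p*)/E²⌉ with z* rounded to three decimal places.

n = 1522

The 95% critical value is z* = 1.960.
p*(1−p*) = 0.2475.
(z*)²·p*(1−p*)/E² = 3.841600·0.2475/0.000625 = 1521.274.
Rounding up, n = 1522.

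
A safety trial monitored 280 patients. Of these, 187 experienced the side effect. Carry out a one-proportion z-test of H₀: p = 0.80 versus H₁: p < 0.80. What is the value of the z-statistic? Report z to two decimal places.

z = -5.53

Sample proportion p̂ = 187/280 = 0.66786.
Null standard error: √(0.80·0.20/280) = √0.000571429 = 0.023905.
z = (p̂ − p₀)/SE = (0.66786 − 0.80)/0.023905 = -5.53.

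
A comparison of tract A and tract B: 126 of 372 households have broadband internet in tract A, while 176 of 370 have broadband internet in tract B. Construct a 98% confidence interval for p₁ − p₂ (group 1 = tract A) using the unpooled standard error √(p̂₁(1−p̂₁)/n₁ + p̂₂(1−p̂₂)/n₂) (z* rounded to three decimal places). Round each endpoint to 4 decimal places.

p̂₁ = 0.33871, p̂₂ = 0.47568, so the observed difference is -0.13697.
Unpooled SE = √(p̂₁(1−p̂₁)/n₁ + p̂₂(1−p̂₂)/n₂) = √(0.000602111 + 0.000674077) = 0.035724.
z* = 2.326 at the 98% level. Margin = 2.326·0.035724 = 0.08309.
CI: -0.13697 ± 0.08309 = (-0.2201, -0.0539).

(-0.2201, -0.0539)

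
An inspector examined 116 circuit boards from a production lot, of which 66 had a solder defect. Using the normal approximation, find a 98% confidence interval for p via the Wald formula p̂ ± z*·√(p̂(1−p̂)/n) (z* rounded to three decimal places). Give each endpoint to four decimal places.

With x = 66 successes in n = 116, p̂ = 0.56897.
SE(p̂) = √(0.56897·0.43103/116) = 0.045980.
z* = 2.326 at the 98% level.
Margin of error: 2.326 × 0.045980 = 0.10695.
Interval: 0.56897 ± 0.10695 → (0.4620, 0.6759).

(0.4620, 0.6759)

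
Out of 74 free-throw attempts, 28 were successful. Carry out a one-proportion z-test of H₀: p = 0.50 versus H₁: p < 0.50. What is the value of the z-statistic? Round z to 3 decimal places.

p̂ = 28/74 = 0.37838.
SE₀ = √(0.50·0.50/74) = 0.058124.
z = (p̂ − p₀)/SE = (0.37838 − 0.50)/0.058124 = -2.092.

z = -2.092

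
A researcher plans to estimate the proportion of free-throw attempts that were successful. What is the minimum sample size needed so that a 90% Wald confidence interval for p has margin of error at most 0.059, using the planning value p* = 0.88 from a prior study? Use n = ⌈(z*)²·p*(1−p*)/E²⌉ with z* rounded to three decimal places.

z* = 1.645 at the 90% level.
p*(1−p*) = 0.88·0.12 = 0.1056.
(z*)²·p*(1−p*)/E² = 2.706025·0.1056/0.003481 = 82.090.
Rounding up, n = 83.

n = 83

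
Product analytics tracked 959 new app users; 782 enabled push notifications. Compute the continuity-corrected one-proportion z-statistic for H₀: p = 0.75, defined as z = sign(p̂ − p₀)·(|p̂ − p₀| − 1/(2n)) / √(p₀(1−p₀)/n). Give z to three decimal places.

p̂ = 782/959 = 0.81543. p̂ − p₀ = 0.065433.
1/(2n) = 0.000521.
Corrected numerator: |0.065433| − 0.000521 = 0.064912.
SE₀ = √(0.75·0.25/959) = 0.013983.
z = +0.064912/0.013983 = 4.642.

z = 4.642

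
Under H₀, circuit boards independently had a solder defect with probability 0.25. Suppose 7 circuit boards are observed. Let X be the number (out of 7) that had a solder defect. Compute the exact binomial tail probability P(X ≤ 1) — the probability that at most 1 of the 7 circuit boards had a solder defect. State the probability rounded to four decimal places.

P = 0.4449

X is binomial with n = 7 and p = 0.25.
P(X ≤ 1) = C(7,0)·0.25^0·0.75^7 + C(7,1)·0.25^1·0.75^6.
= 0.133484 + 0.311462 = 0.4449.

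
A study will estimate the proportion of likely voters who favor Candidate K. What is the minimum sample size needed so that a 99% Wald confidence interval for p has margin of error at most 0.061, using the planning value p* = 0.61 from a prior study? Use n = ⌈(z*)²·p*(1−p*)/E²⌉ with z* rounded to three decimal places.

The 99% critical value is z* = 2.576.
p*(1−p*) = 0.2379.
(z*)²·p*(1−p*)/E² = 6.635776·0.2379/0.003721 = 424.255.
⌈424.255⌉ = 425.

n = 425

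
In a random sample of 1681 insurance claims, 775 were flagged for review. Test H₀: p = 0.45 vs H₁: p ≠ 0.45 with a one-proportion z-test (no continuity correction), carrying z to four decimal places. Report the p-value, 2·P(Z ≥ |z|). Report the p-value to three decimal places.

With x = 775 successes in n = 1681, p̂ = 0.46104.
SE₀ = √(0.45·0.55/1681) = 0.012134.
Test statistic (full precision, shown to 4 dp): z = (775/1681 − 0.45)/SE₀ ≈ 0.9094.
p-value = 2·P(Z ≥ |z|) with z = 0.9094 → 0.363.

p-value = 0.363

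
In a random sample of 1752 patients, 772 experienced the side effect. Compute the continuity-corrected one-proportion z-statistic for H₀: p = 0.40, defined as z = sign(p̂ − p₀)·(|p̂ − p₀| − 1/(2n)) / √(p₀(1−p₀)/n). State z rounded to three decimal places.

z = 3.448

Sample proportion p̂ = 772/1752 = 0.44064. p̂ − p₀ = 0.040639.
Continuity correction 1/(2n) = 1/3504 = 0.000285.
Corrected numerator: |0.040639| − 0.000285 = 0.040354.
Under H₀, SE = √(p₀(1−p₀)/n) = √(0.40·0.60/1752) = √0.000136986 = 0.011704.
z = (+)0.040354/0.011704 = 3.448.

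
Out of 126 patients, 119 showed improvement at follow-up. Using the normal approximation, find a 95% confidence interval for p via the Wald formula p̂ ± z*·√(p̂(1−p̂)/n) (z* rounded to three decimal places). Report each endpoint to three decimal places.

(0.904, 0.984)

With x = 119 successes in n = 126, p̂ = 0.94444.
SE(p̂) = √(0.94444·0.05556/126) = 0.020406.
z* = 1.960 at the 95% level.
Margin = 1.960·0.020406 = 0.04000.
CI: 0.94444 ± 0.04000 = (0.904, 0.984).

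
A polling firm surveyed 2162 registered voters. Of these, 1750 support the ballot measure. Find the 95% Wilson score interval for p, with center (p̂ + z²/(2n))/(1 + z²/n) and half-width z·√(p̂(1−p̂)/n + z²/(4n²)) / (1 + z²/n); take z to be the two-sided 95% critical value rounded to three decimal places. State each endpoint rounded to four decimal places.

Here p̂ = 1750/2162 = 0.80944 and z = 1.960 (z² = 3.841600).
Denominator 1 + z²/n = 1 + 3.841600/2162 = 1.001777.
Adjusted center: (0.80944 + z²/(2n))/1.001777 = 0.80889.
Radicand: p̂(1−p̂)/n + z²/(4n²) = 0.000071346 + 0.000000205 = 0.000071551.
Half-width = 1.960·√0.000071551/1.001777 = 0.01655.
So the interval runs from 0.7923 to 0.8254.

(0.7923, 0.8254)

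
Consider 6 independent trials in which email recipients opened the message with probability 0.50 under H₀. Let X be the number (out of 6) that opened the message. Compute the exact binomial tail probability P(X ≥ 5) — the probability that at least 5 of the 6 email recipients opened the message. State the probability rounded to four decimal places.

P = 0.1094

X is binomial with n = 6 and p = 0.50.
P(X ≥ 5) = C(6,5)·0.50^5·0.50^1 + C(6,6)·0.50^6·0.50^0.
= 0.093750 + 0.015625 = 0.1094.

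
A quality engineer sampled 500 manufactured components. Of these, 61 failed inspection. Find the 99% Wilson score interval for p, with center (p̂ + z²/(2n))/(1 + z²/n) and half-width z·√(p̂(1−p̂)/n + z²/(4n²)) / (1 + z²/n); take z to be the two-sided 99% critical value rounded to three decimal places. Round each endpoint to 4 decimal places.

(0.0892, 0.1647)

Here p̂ = 61/500 = 0.12200 and z = 2.576 (z² = 6.635776).
Denominator 1 + z²/n = 1 + 6.635776/500 = 1.013272.
Center = (0.12200 + 0.006636)/1.013272 = 0.12695.
Radicand: p̂(1−p̂)/n + z²/(4n²) = 0.000214232 + 0.000006636 = 0.000220868.
Half-width = 2.576·√0.000220868/1.013272 = 0.03778.
CI: 0.12695 ± 0.03778 = (0.0892, 0.1647).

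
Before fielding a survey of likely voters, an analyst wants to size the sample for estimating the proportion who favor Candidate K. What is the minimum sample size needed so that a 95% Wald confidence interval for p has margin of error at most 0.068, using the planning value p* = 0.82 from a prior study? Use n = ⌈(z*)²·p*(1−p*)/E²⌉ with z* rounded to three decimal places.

For 95% confidence, z* = 1.960.
p*(1−p*) = 0.82·0.18 = 0.1476.
(z*)²·p*(1−p*)/E² = 3.841600·0.1476/0.004624 = 122.625.
Rounding up, n = 123.

n = 123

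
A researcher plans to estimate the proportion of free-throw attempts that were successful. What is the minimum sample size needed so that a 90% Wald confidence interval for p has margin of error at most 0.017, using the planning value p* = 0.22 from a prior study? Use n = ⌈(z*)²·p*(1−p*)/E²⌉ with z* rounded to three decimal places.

For 90% confidence, z* = 1.645.
p*(1−p*) = 0.1716.
Required n before rounding: 2.706025 × 0.1716 / 0.017² = 1606.761.
⌈1606.761⌉ = 1607.

n = 1607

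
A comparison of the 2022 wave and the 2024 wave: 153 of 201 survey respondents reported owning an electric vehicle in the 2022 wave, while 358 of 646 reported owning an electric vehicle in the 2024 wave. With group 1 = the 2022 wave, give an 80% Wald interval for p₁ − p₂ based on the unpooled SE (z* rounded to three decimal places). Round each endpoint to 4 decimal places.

(0.1610, 0.2530)

p̂₁ = 153/201 = 0.76119, p̂₂ = 358/646 = 0.55418; p̂₁ − p̂₂ = 0.20701.
SE = √(0.000904367 + 0.000382453) = √0.001286820 = 0.035872.
z* = 1.282 at the 80% level. Margin = 1.282·0.035872 = 0.04599.
So the interval runs from 0.1610 to 0.2530.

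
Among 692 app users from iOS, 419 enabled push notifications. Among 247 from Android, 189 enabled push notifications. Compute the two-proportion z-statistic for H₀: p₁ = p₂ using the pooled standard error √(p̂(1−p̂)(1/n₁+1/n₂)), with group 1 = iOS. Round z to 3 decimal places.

z = -4.510

p̂₁ = 419/692 = 0.60549, p̂₂ = 189/247 = 0.76518.
Pooling: p̂ = 608/939 = 0.64750.
SE = √[p̂(1−p̂)(1/n₁+1/n₂)] = √[0.64750·0.35250·(1/692+1/247)] ≈ 0.035410.
z = -0.15969/0.035410 = -4.510.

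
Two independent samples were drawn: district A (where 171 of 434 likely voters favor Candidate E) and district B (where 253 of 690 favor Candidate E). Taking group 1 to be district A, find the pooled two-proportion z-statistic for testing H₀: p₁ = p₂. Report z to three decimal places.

z = 0.921

Sample proportions: p̂₁ = 171/434 = 0.39401 and p̂₂ = 253/690 = 0.36667.
Pooled p̂ = (171+253)/(434+690) = 424/1124 = 0.37722.
Pooled SE = √[0.2349261·0.00375342] ≈ 0.029695.
z = 0.02734/0.029695 = 0.921.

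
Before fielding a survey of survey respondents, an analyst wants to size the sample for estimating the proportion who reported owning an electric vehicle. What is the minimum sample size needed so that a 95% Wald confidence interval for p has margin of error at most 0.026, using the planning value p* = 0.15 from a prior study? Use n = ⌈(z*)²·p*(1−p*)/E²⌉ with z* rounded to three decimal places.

n = 725

For 95% confidence, z* = 1.960.
p*(1−p*) = 0.15·0.85 = 0.1275.
Required n before rounding: 3.841600 × 0.1275 / 0.026² = 724.562.
Rounding up, n = 725.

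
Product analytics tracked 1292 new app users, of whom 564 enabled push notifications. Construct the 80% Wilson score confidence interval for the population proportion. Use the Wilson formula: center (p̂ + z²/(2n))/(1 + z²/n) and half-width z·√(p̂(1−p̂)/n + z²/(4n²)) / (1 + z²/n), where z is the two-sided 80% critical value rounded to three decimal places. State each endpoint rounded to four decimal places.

(0.4189, 0.4543)

Here p̂ = 564/1292 = 0.43653 and z = 1.282 (z² = 1.643524).
Denominator 1 + z²/n = 1 + 1.643524/1292 = 1.001272.
Adjusted center: (0.43653 + z²/(2n))/1.001272 = 0.43661.
Radicand: p̂(1−p̂)/n + z²/(4n²) = 0.000190381 + 0.000000246 = 0.000190627.
Half-width = z·√(radicand)/denom = 1.282·0.013807/1.001272 = 0.01768.
CI: 0.43661 ± 0.01768 = (0.4189, 0.4543).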